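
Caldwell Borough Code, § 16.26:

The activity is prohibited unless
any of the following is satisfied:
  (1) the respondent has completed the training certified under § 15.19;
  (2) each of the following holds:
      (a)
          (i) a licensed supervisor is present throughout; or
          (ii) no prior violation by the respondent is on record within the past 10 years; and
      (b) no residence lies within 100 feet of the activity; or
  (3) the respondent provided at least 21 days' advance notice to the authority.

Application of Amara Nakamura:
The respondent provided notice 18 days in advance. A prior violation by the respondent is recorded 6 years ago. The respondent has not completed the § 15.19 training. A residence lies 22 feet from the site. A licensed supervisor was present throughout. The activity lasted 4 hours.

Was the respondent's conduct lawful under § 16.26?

(1) training certified — not satisfied.
(i) supervisor present — met.
(ii) no prior violation — not met.
(a) = T OR F = true.
(b) no residence in 100 ft — fails.
(2) = T AND F = false.
(3) ≥21 days' notice — fails.
Overall = F OR F OR F = false.

No — unlawful.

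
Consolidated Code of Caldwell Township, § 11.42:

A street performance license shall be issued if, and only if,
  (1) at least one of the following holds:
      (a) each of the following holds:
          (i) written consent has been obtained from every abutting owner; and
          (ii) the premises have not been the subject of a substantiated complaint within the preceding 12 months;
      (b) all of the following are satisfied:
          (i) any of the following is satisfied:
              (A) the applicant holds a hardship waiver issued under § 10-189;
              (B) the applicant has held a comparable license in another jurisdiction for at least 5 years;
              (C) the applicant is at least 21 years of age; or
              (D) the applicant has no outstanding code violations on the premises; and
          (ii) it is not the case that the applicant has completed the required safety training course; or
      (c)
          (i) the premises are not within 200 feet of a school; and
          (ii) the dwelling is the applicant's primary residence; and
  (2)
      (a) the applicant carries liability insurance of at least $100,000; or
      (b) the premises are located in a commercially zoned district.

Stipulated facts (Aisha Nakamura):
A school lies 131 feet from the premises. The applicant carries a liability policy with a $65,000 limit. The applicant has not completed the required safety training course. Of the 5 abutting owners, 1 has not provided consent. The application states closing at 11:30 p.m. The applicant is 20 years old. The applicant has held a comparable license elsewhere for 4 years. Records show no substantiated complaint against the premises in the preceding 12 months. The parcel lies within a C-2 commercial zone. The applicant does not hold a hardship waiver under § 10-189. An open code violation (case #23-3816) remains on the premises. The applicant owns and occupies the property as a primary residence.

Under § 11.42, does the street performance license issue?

(i) all abutters consent — not satisfied.
(ii) no complaint in 12 mo. — holds.
So (a) is not satisfied (F AND T).
(A) hardship waiver — not satisfied.
(B) prior license ≥ 5 yr — not satisfied.
(C) age ≥ 21 — not met.
(D) no code violations — not met.
(i) = F OR F OR F OR F = false.
(ii) not (safety training) — met.
(b) = F AND T = false.
(i) ≥200 ft from school — not satisfied.
(ii) primary residence — satisfied.
(c) = F AND T = false.
So (1) is not satisfied (F OR F OR F).
(a) insurance ≥ $100,000 — not met.
(b) commercially zoned — met.
So (2) is satisfied (F OR T).
Overall: F AND T → false.

No — denied.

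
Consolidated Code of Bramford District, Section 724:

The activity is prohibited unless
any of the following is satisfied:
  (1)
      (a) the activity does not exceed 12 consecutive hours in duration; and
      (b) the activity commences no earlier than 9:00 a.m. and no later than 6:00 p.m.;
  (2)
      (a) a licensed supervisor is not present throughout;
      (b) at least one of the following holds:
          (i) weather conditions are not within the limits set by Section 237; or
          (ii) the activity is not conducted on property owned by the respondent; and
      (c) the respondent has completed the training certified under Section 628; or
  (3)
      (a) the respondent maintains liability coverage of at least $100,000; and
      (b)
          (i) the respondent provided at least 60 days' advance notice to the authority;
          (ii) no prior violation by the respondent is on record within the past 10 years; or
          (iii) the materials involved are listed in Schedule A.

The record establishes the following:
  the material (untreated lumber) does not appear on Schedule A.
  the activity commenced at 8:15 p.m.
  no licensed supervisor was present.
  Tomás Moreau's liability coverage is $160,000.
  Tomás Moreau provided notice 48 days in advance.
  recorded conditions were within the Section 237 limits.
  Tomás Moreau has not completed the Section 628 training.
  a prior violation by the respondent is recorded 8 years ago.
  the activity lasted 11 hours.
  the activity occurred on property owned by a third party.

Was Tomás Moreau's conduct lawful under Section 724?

No — unlawful.

(a) ≤ 12 hrs duration — holds.
(b) start within hours — fails.
So (1) is not satisfied (T AND F).
(a) not (supervisor present) — met.
(i) not (weather ok) — not met.
(ii) not (own property) — holds.
So (b) is satisfied (F OR T).
(c) training certified — not met.
(2): T AND T AND F → false.
(a) coverage ≥ $100,000 — met.
(i) ≥60 days' notice — not met.
(ii) no prior violation — fails.
(iii) Schedule A material — not satisfied.
(b) = F OR F OR F = false.
So (3) is not satisfied (T AND F).
So Overall is not satisfied (F OR F OR F).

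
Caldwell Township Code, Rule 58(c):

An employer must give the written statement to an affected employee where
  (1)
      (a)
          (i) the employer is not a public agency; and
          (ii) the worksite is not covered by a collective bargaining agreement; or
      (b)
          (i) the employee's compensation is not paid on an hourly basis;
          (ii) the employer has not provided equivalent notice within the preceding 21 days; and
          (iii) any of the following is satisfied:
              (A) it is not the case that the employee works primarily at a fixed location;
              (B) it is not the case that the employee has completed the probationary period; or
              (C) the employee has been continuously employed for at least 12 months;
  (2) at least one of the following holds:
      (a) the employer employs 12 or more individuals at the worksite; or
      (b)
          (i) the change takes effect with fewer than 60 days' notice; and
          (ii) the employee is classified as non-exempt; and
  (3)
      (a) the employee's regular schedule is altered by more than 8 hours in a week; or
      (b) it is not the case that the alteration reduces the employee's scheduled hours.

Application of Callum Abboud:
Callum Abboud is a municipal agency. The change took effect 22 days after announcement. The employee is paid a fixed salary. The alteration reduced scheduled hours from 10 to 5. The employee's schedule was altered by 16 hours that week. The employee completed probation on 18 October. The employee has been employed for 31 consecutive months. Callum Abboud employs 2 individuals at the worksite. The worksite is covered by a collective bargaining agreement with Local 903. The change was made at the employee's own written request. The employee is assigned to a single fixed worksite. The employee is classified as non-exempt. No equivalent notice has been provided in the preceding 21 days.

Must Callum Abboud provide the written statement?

(i) not (public agency) — not met.
(ii) no CBA — fails.
So (a) is not satisfied (F AND F).
(i) not (hourly-paid) — holds.
(ii) no recent notice — holds.
(A) not (fixed location) — fails.
(B) not (past probation) — not satisfied.
(C) tenure ≥ 12 mo. — holds.
(iii): F OR F OR T → true.
(b): T AND T AND T → true.
(1) = F OR T = true.
(a) ≥ 12 at site — fails.
(i) < 60 days' notice — met.
(ii) non-exempt — holds.
So (b) is satisfied (T AND T).
So (2) is satisfied (F OR T).
(a) schedule shift > 8h — met.
(b) not (hours reduced) — not satisfied.
(3) = T OR F = true.
So Overall is satisfied (T AND T AND T).

Yes — required.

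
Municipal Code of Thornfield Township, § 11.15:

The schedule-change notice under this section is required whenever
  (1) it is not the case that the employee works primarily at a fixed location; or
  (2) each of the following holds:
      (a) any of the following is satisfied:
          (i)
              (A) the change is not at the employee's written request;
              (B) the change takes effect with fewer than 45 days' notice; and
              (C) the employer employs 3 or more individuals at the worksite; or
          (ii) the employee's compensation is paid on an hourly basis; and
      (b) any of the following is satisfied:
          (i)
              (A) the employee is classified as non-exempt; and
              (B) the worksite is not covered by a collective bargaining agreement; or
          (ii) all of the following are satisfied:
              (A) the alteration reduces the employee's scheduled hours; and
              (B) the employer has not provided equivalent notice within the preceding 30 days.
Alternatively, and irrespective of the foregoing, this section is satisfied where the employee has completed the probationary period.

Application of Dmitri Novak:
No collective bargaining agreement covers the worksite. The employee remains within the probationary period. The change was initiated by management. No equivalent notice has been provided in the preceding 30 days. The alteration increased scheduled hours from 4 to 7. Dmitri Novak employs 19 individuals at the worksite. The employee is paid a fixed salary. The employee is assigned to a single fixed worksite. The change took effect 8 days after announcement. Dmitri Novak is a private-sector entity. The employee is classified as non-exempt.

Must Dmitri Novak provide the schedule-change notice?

Yes — required.

(1) not (fixed location) — fails.
(A) not employee-requested — holds.
(B) < 45 days' notice — met.
(C) ≥ 3 at site — holds.
So (i) is satisfied (T AND T AND T).
(ii) hourly-paid — not satisfied.
So (a) is satisfied (T OR F).
(A) non-exempt — met.
(B) no CBA — holds.
(i): T AND T → true.
(A) hours reduced — fails.
(B) no recent notice — met.
So (ii) is not satisfied (F AND T).
(b) = T OR F = true.
So (2) is satisfied (T AND T).
So Overall is satisfied (F OR T).
Exception (past probation) — not satisfied.
Result: main true OR exception false → true.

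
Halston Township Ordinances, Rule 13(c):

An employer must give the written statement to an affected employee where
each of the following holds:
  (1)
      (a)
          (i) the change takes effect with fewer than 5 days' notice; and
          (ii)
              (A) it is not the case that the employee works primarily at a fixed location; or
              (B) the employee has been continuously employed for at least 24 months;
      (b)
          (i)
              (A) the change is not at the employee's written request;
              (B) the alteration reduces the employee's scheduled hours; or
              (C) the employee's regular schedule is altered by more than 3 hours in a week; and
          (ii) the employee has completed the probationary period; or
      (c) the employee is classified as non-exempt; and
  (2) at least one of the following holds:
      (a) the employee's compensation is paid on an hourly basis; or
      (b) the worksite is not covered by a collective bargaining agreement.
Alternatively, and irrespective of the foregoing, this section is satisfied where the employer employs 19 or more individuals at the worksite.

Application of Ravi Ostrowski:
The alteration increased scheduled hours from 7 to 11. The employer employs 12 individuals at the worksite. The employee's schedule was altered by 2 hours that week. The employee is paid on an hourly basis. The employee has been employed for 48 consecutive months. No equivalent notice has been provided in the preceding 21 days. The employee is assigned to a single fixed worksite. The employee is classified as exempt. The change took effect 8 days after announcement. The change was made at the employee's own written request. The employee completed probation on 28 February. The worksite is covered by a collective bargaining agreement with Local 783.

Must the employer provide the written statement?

(i) < 5 days' notice — fails.
(A) not (fixed location) — fails.
(B) tenure ≥ 24 mo. — met.
(ii) = F OR T = true.
(a) = F AND T = false.
(A) not employee-requested — fails.
(B) hours reduced — not satisfied.
(C) schedule shift > 3h — fails.
(i): F OR F OR F → false.
(ii) past probation — satisfied.
So (b) is not satisfied (F AND T).
(c) non-exempt — not satisfied.
(1) = F OR F OR F = false.
(a) hourly-paid — met.
(b) no CBA — not met.
So (2) is satisfied (T OR F).
Overall: F AND T → false.
Exception (≥ 19 at site) — not satisfied.
Result: main false OR exception false → false.

No — not required.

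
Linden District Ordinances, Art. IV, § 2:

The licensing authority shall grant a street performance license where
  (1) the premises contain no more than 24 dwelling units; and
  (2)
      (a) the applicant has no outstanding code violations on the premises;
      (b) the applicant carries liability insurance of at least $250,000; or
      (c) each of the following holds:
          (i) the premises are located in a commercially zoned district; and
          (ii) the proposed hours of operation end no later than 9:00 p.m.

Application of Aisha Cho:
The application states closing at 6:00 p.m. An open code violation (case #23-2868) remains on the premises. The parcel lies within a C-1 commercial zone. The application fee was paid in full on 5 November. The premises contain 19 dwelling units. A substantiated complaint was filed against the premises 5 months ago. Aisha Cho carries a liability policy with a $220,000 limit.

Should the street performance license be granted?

(1) ≤ 24 units — holds.
(a) no code violations — not satisfied.
(b) insurance ≥ $250,000 — not satisfied.
(i) commercially zoned — met.
(ii) closes by 9 p.m. — satisfied.
(c) = T AND T = true.
So (2) is satisfied (F OR F OR T).
So Overall is satisfied (T AND T).

Yes — granted.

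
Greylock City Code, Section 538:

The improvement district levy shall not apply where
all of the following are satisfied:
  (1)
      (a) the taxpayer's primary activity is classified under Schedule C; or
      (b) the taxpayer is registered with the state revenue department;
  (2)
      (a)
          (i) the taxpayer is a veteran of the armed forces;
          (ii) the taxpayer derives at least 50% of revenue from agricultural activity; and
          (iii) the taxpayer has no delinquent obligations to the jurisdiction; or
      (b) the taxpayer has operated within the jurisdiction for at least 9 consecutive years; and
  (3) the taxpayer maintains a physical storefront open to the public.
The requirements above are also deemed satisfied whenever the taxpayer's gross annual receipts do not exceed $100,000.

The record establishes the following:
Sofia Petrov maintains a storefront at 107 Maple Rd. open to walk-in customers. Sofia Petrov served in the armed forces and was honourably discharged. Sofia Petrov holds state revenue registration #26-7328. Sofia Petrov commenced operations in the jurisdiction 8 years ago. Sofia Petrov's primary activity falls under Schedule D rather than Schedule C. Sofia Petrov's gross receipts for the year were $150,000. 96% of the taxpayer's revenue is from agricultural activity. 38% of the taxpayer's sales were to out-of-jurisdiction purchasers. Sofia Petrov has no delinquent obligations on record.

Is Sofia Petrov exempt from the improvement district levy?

(a) Schedule C activity — not met.
(b) state-registered — satisfied.
So (1) is satisfied (F OR T).
(i) veteran — met.
(ii) ≥50% agricultural — holds.
(iii) no delinquency — met.
(a) = T AND T AND T = true.
(b) ≥ 9 yrs in jurisdiction — fails.
So (2) is satisfied (T OR F).
(3) has storefront — met.
So Overall is satisfied (T AND T AND T).
Exception (receipts ≤ $100,000) — not satisfied.
Result: main true OR exception false → true.

Yes — exempt.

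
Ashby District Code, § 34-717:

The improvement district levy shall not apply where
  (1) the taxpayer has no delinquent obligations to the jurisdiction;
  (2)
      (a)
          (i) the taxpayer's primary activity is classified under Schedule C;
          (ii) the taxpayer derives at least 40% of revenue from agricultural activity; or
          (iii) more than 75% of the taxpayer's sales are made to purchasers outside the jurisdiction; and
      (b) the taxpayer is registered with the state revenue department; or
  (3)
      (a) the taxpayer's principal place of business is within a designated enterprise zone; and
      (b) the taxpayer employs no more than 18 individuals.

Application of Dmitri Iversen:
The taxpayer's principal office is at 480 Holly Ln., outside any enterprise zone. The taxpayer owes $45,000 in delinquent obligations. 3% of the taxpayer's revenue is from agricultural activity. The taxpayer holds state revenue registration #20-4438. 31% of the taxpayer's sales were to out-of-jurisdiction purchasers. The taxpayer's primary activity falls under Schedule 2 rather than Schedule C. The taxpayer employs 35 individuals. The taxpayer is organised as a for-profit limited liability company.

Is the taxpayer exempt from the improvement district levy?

No — not exempt.

(1) no delinquency — fails.
(i) Schedule C activity — not met.
(ii) ≥40% agricultural — not met.
(iii) >75% out-of-jur. sales — not met.
So (a) is not satisfied (F OR F OR F).
(b) state-registered — met.
(2): F AND T → false.
(a) in enterprise zone — fails.
(b) ≤ 18 employees — not satisfied.
(3): F AND F → false.
Overall = F OR F OR F = false.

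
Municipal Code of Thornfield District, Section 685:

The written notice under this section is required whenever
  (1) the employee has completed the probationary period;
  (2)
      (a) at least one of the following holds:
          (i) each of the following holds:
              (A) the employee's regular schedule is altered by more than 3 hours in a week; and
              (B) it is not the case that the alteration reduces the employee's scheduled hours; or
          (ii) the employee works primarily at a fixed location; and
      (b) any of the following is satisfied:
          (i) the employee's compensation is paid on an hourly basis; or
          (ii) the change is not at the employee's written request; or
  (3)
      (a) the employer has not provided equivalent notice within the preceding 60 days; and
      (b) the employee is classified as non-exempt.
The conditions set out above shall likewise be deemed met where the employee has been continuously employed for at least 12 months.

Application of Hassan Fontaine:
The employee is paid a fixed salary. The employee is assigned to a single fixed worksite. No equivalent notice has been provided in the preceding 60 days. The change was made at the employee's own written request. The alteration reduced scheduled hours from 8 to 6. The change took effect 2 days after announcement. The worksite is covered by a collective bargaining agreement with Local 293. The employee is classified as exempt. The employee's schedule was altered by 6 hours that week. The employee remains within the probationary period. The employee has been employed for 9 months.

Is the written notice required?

(1) past probation — not met.
(A) schedule shift > 3h — holds.
(B) not (hours reduced) — not met.
(i): T AND F → false.
(ii) fixed location — met.
(a) = F OR T = true.
(i) hourly-paid — not met.
(ii) not employee-requested — not met.
(b): F OR F → false.
(2) = T AND F = false.
(a) no recent notice — holds.
(b) non-exempt — not satisfied.
So (3) is not satisfied (T AND F).
Overall = F OR F OR F = false.
Exception (tenure ≥ 12 mo.) — not satisfied.
Result: main false OR exception false → false.

No — not required.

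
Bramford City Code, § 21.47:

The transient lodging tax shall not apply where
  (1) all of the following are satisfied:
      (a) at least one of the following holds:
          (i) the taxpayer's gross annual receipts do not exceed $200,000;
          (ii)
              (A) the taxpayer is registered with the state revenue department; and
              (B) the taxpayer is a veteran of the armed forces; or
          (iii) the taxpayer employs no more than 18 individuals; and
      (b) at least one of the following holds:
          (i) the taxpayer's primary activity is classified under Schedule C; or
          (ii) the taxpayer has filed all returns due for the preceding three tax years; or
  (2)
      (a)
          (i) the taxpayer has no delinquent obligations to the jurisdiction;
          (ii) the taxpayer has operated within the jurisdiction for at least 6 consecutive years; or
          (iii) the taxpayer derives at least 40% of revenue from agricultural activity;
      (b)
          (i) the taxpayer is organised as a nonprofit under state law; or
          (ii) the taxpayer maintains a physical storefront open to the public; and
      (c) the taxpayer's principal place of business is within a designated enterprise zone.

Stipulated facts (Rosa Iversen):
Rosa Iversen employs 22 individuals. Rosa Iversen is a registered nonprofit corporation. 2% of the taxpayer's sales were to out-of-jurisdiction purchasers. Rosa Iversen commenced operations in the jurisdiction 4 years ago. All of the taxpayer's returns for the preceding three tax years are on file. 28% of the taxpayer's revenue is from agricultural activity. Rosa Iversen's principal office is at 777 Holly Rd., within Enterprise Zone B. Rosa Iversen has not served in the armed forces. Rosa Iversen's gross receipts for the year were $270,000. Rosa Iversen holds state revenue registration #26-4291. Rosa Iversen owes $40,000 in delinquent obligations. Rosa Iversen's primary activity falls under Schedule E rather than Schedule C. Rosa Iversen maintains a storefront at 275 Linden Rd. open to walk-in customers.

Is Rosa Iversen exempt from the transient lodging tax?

No — not exempt.

(i) receipts ≤ $200,000 — not met.
(A) state-registered — holds.
(B) veteran — not met.
(ii): T AND F → false.
(iii) ≤ 18 employees — fails.
(a): F OR F OR F → false.
(i) Schedule C activity — not satisfied.
(ii) returns current — holds.
(b) = F OR T = true.
So (1) is not satisfied (F AND T).
(i) no delinquency — not met.
(ii) ≥ 6 yrs in jurisdiction — not satisfied.
(iii) ≥40% agricultural — not satisfied.
(a) = F OR F OR F = false.
(i) nonprofit — holds.
(ii) has storefront — satisfied.
(b): T OR T → true.
(c) in enterprise zone — satisfied.
(2) = F AND T AND T = false.
Overall: F OR F → false.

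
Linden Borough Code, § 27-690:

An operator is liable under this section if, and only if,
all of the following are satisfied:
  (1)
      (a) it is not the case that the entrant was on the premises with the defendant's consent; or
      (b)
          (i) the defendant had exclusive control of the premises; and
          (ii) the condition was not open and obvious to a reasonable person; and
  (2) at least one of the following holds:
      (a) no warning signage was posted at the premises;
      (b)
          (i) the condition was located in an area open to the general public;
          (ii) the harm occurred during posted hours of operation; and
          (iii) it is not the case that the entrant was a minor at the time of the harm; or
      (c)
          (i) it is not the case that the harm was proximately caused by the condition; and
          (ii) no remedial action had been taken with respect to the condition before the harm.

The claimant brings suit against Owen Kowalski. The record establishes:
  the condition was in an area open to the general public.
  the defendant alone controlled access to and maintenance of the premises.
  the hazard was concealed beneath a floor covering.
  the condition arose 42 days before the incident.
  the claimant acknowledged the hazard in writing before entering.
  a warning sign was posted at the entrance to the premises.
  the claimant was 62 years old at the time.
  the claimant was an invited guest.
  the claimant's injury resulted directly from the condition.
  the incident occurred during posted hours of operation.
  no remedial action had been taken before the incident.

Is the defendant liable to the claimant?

Yes — liable.

(a) not (consent to enter) — not satisfied.
(i) exclusive control — met.
(ii) not open/obvious — met.
So (b) is satisfied (T AND T).
(1) = F OR T = true.
(a) no signage posted — not satisfied.
(i) public area — holds.
(ii) during posted hours — satisfied.
(iii) not (entrant a minor) — met.
So (b) is satisfied (T AND T AND T).
(i) not (proximate cause) — not satisfied.
(ii) no remedial action — satisfied.
(c): F AND T → false.
(2) = F OR T OR F = true.
Overall = T AND T = true.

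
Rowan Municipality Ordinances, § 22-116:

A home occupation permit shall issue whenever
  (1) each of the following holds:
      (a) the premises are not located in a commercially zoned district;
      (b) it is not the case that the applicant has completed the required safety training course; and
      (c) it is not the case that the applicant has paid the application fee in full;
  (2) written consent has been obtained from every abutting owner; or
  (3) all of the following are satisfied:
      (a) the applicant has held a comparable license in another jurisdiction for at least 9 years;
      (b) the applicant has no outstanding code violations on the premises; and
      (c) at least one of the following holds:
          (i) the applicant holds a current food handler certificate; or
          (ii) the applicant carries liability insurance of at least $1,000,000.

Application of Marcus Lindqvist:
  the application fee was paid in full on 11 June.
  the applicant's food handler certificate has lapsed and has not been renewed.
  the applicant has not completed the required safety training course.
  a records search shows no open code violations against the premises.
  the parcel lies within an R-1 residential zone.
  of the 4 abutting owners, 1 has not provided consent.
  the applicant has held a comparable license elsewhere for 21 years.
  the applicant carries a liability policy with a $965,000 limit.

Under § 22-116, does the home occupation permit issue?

No — denied.

(a) not (commercially zoned) — satisfied.
(b) not (safety training) — met.
(c) not (fee paid) — fails.
(1): T AND T AND F → false.
(2) all abutters consent — not met.
(a) prior license ≥ 9 yr — satisfied.
(b) no code violations — satisfied.
(i) food handler cert. — not met.
(ii) insurance ≥ $1,000,000 — not met.
So (c) is not satisfied (F OR F).
(3): T AND T AND F → false.
So Overall is not satisfied (F OR F OR F).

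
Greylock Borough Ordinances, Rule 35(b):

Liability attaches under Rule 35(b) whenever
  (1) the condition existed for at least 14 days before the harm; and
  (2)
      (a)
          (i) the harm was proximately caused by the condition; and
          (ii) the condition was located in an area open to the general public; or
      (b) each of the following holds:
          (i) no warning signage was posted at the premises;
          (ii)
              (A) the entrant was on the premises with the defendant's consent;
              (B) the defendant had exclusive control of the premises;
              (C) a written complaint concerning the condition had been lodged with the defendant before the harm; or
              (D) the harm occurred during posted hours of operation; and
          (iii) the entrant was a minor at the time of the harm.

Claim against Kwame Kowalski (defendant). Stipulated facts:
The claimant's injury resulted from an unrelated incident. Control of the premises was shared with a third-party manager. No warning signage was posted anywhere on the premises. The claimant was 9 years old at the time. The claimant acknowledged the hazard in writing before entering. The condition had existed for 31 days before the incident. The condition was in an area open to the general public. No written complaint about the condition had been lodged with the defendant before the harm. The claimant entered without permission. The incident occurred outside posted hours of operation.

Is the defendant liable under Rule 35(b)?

No — not liable.

(1) condition ≥14 days old — holds.
(i) proximate cause — not met.
(ii) public area — holds.
So (a) is not satisfied (F AND T).
(i) no signage posted — holds.
(A) consent to enter — fails.
(B) exclusive control — not satisfied.
(C) complaint lodged — fails.
(D) during posted hours — not met.
(ii) = F OR F OR F OR F = false.
(iii) entrant a minor — holds.
(b): T AND F AND T → false.
So (2) is not satisfied (F OR F).
Overall: T AND F → false.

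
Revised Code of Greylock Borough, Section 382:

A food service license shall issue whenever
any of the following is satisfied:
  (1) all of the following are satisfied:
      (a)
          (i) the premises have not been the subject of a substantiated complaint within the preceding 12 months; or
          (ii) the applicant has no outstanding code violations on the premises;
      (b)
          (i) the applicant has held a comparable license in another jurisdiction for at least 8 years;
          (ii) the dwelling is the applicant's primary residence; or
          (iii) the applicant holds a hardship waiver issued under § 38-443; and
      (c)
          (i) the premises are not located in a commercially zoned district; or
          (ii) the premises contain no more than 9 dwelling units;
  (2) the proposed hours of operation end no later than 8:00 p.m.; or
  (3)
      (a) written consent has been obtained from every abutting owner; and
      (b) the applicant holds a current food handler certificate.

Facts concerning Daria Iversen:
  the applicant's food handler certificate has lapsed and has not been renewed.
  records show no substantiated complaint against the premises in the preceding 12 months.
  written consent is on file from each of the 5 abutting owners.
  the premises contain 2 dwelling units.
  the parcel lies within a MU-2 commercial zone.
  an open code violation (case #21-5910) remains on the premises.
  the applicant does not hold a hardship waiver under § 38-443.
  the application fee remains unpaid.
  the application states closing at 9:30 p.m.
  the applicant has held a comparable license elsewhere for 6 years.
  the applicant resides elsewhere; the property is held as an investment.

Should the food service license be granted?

No — denied.

(i) no complaint in 12 mo. — holds.
(ii) no code violations — not met.
(a): T OR F → true.
(i) prior license ≥ 8 yr — not satisfied.
(ii) primary residence — fails.
(iii) hardship waiver — not met.
(b): F OR F OR F → false.
(i) not (commercially zoned) — not satisfied.
(ii) ≤ 9 units — holds.
So (c) is satisfied (F OR T).
(1) = T AND F AND T = false.
(2) closes by 8 p.m. — not met.
(a) all abutters consent — holds.
(b) food handler cert. — not met.
So (3) is not satisfied (T AND F).
Overall = F OR F OR F = false.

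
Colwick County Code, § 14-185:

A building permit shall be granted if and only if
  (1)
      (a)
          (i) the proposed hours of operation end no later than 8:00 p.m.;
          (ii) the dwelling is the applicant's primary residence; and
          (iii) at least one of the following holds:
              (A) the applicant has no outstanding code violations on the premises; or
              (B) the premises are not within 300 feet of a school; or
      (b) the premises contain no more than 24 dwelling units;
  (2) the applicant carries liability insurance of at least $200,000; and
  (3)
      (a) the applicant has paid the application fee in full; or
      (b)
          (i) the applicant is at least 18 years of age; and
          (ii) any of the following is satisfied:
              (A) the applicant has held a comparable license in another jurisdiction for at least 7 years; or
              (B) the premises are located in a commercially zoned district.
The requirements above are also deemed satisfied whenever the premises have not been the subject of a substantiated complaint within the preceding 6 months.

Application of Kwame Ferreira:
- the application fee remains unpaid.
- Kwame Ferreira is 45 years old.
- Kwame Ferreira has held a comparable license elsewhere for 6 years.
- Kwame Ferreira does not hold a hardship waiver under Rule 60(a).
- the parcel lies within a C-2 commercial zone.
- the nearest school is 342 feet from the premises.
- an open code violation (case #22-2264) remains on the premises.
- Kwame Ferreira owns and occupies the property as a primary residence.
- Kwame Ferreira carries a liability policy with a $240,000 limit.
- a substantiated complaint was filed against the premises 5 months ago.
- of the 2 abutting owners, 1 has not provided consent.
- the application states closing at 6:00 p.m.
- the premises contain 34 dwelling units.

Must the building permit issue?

Yes — granted.

(i) closes by 8 p.m. — holds.
(ii) primary residence — satisfied.
(A) no code violations — fails.
(B) ≥300 ft from school — holds.
(iii): F OR T → true.
(a): T AND T AND T → true.
(b) ≤ 24 units — fails.
So (1) is satisfied (T OR F).
(2) insurance ≥ $200,000 — holds.
(a) fee paid — not met.
(i) age ≥ 18 — holds.
(A) prior license ≥ 7 yr — not satisfied.
(B) commercially zoned — satisfied.
So (ii) is satisfied (F OR T).
So (b) is satisfied (T AND T).
(3): F OR T → true.
Overall = T AND T AND T = true.
Exception (no complaint in 6 mo.) — not satisfied.
Result: main true OR exception false → true.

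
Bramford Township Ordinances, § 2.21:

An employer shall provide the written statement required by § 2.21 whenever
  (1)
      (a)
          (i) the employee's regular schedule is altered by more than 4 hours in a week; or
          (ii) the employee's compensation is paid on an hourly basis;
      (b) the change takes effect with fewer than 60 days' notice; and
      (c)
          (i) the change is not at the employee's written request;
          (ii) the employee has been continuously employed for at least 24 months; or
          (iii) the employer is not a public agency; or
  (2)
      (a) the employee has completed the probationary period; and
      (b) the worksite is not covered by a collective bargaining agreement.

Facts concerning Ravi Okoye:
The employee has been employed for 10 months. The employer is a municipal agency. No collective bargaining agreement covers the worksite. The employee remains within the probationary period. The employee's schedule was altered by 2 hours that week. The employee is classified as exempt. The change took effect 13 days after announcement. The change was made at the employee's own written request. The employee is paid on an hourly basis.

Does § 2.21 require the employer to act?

(i) schedule shift > 4h — not met.
(ii) hourly-paid — met.
(a) = F OR T = true.
(b) < 60 days' notice — satisfied.
(i) not employee-requested — not satisfied.
(ii) tenure ≥ 24 mo. — not met.
(iii) not (public agency) — not met.
(c): F OR F OR F → false.
(1): T AND T AND F → false.
(a) past probation — not satisfied.
(b) no CBA — holds.
(2): F AND T → false.
Overall: F OR F → false.

No — not required.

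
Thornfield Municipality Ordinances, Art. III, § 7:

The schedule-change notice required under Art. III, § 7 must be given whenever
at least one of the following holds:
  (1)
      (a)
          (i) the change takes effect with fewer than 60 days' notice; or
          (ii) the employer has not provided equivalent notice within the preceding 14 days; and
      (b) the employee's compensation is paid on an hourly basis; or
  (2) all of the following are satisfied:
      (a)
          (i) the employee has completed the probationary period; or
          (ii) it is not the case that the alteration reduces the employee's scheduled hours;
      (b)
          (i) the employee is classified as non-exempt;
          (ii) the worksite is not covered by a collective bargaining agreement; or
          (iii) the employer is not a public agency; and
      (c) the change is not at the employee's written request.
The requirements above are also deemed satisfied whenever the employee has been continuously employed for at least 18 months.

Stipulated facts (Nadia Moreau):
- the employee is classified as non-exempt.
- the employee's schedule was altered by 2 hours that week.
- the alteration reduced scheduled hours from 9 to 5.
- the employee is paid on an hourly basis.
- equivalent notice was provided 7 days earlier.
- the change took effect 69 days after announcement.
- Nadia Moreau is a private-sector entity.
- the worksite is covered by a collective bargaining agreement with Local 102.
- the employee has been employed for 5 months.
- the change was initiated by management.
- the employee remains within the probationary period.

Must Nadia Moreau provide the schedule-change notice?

No — not required.

(i) < 60 days' notice — not met.
(ii) no recent notice — not satisfied.
(a) = F OR F = false.
(b) hourly-paid — satisfied.
(1): F AND T → false.
(i) past probation — not met.
(ii) not (hours reduced) — not satisfied.
(a) = F OR F = false.
(i) non-exempt — met.
(ii) no CBA — fails.
(iii) not (public agency) — met.
(b): T OR F OR T → true.
(c) not employee-requested — holds.
So (2) is not satisfied (F AND T AND T).
So Overall is not satisfied (F OR F).
Exception (tenure ≥ 18 mo.) — not satisfied.
Result: main false OR exception false → false.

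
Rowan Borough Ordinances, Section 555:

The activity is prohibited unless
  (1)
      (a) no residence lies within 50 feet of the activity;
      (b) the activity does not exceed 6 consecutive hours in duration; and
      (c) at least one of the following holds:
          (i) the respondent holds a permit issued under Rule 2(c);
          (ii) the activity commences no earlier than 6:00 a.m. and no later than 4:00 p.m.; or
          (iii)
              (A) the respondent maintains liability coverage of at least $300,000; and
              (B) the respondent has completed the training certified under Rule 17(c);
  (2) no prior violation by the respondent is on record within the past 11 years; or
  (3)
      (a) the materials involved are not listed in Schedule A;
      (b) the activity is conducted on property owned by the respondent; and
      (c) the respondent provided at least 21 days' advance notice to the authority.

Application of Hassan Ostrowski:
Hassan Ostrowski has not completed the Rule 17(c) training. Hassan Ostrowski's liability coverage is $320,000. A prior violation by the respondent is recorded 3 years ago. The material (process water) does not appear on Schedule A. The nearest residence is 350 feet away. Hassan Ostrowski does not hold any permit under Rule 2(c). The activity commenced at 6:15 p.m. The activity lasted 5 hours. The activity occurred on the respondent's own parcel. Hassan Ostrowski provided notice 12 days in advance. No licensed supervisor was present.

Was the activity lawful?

No — unlawful.

(a) no residence in 50 ft — holds.
(b) ≤ 6 hrs duration — met.
(i) holds permit — not satisfied.
(ii) start within hours — fails.
(A) coverage ≥ $300,000 — holds.
(B) training certified — fails.
(iii): T AND F → false.
So (c) is not satisfied (F OR F OR F).
(1): T AND T AND F → false.
(2) no prior violation — not satisfied.
(a) not (Schedule A material) — met.
(b) own property — satisfied.
(c) ≥21 days' notice — not satisfied.
(3) = T AND T AND F = false.
Overall = F OR F OR F = false.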